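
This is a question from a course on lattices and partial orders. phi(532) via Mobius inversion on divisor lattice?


phi(n) = n * prod_{p|n} (1 - 1/p).
Prime divisors of 532: [2, 7, 19]
phi(532) = 532 * (1 - 1/2) * (1 - 1/7) * (1 - 1/19)
phi(532) = 216


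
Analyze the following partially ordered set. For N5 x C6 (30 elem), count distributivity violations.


Distributive law: a ^ (b v c) = (a ^ b) v (a ^ c).
Check all 30^3 = 27000 ordered triples (a,b,c).
  e.g. a=(b,0), b=(a,0), c=(c,0): lhs=(b,0) != rhs=(a,0)
  e.g. a=(b,0), b=(a,0), c=(c,1): lhs=(b,0) != rhs=(a,0)
Total violating triples: 432


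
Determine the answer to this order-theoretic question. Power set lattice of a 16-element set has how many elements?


Power set = 2^n.
2^16 = 65536


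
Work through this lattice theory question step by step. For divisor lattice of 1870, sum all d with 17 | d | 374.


Interval [17,374] in divisors of 1870: [17, 34, 187, 374]
Sum = 612


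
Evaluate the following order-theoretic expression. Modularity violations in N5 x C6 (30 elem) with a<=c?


Modular law: if a <= c then a v (b ^ c) = (a v b) ^ c.
Check all triples (a,b,c) with a <= c among 30 elements.
  e.g. a=(a,0), b=(c,0), c=(b,0): lhs=(a,0) != rhs=(b,0)
  e.g. a=(a,0), b=(c,1), c=(b,0): lhs=(a,0) != rhs=(b,0)
Total violating triples: 126


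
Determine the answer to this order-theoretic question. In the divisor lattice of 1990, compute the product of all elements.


Divisors of 1990: [1, 2, 5, 10, 199, 398, 995, 1990]
Product = n^(d(n)/2) = 1990^(8/2)
Product = 15682392010000


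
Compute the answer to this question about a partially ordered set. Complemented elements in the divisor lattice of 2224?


An element a is complemented if some b has a meet b = bottom, a join b = top.
a is complemented iff gcd(a, n/a)=1, i.e. a is a unitary divisor of 2224.
Complemented elements: 1, 16, 139, 2224
Count: 4


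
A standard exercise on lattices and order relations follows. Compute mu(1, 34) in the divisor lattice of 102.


In a divisor lattice, mu(a,b) = mu(b/a) where mu is the classical Mobius function.
b/a = 34/1 = 34
Prime factorization of 34: primes [2, 17]
34 is squarefree with 2 prime factor(s), so mu(34) = (-1)^2 = 1


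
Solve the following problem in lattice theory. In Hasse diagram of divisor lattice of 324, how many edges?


A cover relation a -< b holds when a < b with no c strictly between.
Cover relations:
  1 -< 2
  1 -< 3
  2 -< 4
  2 -< 6
  3 -< 6
  3 -< 9
  4 -< 12
  6 -< 12
  ...14 more
Total: 22


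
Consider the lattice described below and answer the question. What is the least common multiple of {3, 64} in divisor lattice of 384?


In a divisor lattice, join = lcm (least common multiple).
Compute lcm iteratively: start with first element, then lcm(current, next).
Elements: [3, 64]
lcm(3,64) = 192
Final lcm = 192


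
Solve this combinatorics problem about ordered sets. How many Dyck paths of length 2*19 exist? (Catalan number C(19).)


C(n) = C(2n, n) / (n+1).
C(38, 19) = 35345263800
C(19) = 35345263800 / 20 = 1767263190


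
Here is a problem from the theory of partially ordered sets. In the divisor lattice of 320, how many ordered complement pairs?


Complement pair (a,b): a meet b = bottom, a join b = top.
Here: gcd(a,b)=1 and lcm(a,b)=320, i.e. a*b=320 with a,b coprime.
Pairs found: (1,320), (5,64), (64,5), (320,1)
Total ordered pairs: 4


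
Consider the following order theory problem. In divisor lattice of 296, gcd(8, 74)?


Meet=gcd.
gcd(8,74)=2


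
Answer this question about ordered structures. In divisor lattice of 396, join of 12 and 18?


In a divisor lattice, join = lcm (least common multiple).
gcd(12,18) = 6
lcm(12,18) = 12*18/gcd = 216/6 = 36


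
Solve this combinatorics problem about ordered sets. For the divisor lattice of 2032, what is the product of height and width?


Height = length of longest chain minus 1; width = size of largest antichain.
A maximum chain: 1 | 127 | 254 | 508 | 1016 | 2032  (height 5).
A maximum antichain: {2, 127}  (width 2).
Product = 5 * 2 = 10


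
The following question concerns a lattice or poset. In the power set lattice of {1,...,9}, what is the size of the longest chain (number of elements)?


A chain is a totally ordered subset; we count the number of elements in a maximum chain.
Compute, for each element x, the size of the longest chain ending at x:
  {}: 1
  {1}: 2
  {2}: 2
  {3}: 2
  {4}: 2
  {5}: 2
  ...
A maximum chain: {} < {1} < {1,2} < {1,2,3} < {1,2,3,4} < {1,2,3,4,5} < {1,2,3,4,5,6} < {1,2,3,4,5,6,7} < {1,2,3,4,5,6,7,8} < {1,2,3,4,5,6,7,8,9}
Number of elements in the longest chain: 10


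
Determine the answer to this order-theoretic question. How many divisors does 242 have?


Divisors of 242: [1, 2, 11, 22, 121, 242]
Count: 6


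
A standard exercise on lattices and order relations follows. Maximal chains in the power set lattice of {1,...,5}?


A maximal chain goes from the minimum element to a maximal element via cover relations.
Counting all min-to-max paths in the cover graph.
Total maximal chains: 120


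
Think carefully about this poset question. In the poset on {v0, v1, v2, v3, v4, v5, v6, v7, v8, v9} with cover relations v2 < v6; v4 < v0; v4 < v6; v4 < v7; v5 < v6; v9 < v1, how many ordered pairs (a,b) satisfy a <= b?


The order relation is {(a,b) : a <= b}, reflexive so it includes (a,a).
Examples: (v0,v0), (v1,v1), (v2,v2), (v2,v6), (v3,v3), ...
Total ordered pairs: 16


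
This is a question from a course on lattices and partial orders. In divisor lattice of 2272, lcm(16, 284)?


Join=lcm.
gcd(16,284)=4
lcm=1136


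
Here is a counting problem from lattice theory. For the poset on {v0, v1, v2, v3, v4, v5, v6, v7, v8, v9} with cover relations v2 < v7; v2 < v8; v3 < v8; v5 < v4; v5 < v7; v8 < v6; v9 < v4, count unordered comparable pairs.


A comparable pair {a,b} has a < b or b < a in the order.
Count unordered pairs where one element is strictly below the other.
Examples: {v2,v6}, {v2,v7}, {v2,v8}, {v3,v6}, ...
Total comparable pairs: 9


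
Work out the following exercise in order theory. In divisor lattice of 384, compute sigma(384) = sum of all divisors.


sigma(n) = sum of divisors.
Divisors of 384: [1, 2, 3, 4, 6, 8, 12, 16, 24, 32, 48, 64, 96, 128, 192, 384]
Sum = 1020


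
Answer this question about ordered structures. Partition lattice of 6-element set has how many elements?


B(n) = number of set partitions of an n-element set.
B(n) satisfies the recurrence: B(n+1) = sum_k C(n,k)*B(k).
B(6) = 203


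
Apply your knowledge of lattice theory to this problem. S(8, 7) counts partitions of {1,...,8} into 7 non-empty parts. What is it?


S(n,k) = k*S(n-1,k) + S(n-1,k-1).
S(7,7) = 1, S(7,6) = 21
S(8,7) = 7*1 + 21 = 7 + 21
S(8,7) = 28


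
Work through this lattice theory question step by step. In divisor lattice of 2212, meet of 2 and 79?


In a divisor lattice, meet = gcd (greatest common divisor).
By Euclidean algorithm or factoring: gcd(2,79) = 1


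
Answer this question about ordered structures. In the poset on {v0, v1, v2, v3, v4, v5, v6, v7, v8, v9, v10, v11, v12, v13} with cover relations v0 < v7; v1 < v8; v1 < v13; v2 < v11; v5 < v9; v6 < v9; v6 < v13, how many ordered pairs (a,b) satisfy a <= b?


The order relation is {(a,b) : a <= b}, reflexive so it includes (a,a).
Examples: (v0,v0), (v0,v7), (v1,v1), (v1,v13), (v1,v8), ...
Total ordered pairs: 21


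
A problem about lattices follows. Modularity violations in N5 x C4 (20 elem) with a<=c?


Modular law: if a <= c then a v (b ^ c) = (a v b) ^ c.
Check all triples (a,b,c) with a <= c among 20 elements.
  e.g. a=(a,0), b=(c,0), c=(b,0): lhs=(a,0) != rhs=(b,0)
  e.g. a=(a,0), b=(c,1), c=(b,0): lhs=(a,0) != rhs=(b,0)
Total violating triples: 40


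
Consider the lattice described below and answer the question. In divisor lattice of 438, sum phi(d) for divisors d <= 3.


Divisors of 438 up to 3: [1, 2, 3]
phi values: [1, 1, 2]
Sum = 4


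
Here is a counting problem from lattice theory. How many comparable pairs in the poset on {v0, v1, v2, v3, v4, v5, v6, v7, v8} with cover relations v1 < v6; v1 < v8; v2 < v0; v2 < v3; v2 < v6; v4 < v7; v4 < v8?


A comparable pair {a,b} has a < b or b < a in the order.
Count unordered pairs where one element is strictly below the other.
Examples: {v0,v2}, {v1,v6}, {v1,v8}, {v2,v3}, ...
Total comparable pairs: 7


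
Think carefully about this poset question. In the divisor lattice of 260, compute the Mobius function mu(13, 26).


In a divisor lattice, mu(a,b) = mu(b/a) where mu is the classical Mobius function.
b/a = 26/13 = 2
Prime factorization of 2: primes [2]
2 is squarefree with 1 prime factor(s), so mu(2) = (-1)^1 = -1


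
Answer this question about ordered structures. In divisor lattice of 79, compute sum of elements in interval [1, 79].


Interval [1,79] in divisors of 79: [1, 79]
Sum = 80


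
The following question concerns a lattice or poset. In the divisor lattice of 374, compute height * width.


Height = length of longest chain minus 1; width = size of largest antichain.
A maximum chain: 1 | 17 | 187 | 374  (height 3).
A maximum antichain: {2, 11, 17}  (width 3).
Product = 3 * 3 = 9


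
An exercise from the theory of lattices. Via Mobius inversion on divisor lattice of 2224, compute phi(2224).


phi(n) = n * prod_{p|n} (1 - 1/p).
Prime divisors of 2224: [2, 139]
phi(2224) = 2224 * (1 - 1/2) * (1 - 1/139)
phi(2224) = 1104


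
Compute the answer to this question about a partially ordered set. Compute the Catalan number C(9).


C(n) = C(2n, n) / (n+1).
C(18, 9) = 48620
C(9) = 48620 / 10 = 4862


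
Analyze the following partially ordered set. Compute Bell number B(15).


B(n) = number of set partitions of an n-element set.
B(n) satisfies the recurrence: B(n+1) = sum_k C(n,k)*B(k).
B(15) = 1382958545


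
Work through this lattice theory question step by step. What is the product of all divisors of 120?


Divisors of 120: [1, 2, 3, 4, 5, 6, 8, 10, 12, 15, 20, 24, 30, 40, 60, 120]
Product = n^(d(n)/2) = 120^(16/2)
Product = 42998169600000000


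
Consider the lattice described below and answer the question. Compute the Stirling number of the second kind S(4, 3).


S(n,k) = k*S(n-1,k) + S(n-1,k-1).
S(3,3) = 1, S(3,2) = 3
S(4,3) = 3*1 + 3 = 3 + 3
S(4,3) = 6


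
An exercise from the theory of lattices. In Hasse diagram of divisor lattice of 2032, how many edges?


A cover relation a -< b holds when a < b with no c strictly between.
Cover relations:
  1 -< 2
  1 -< 127
  2 -< 4
  2 -< 254
  4 -< 8
  4 -< 508
  8 -< 16
  8 -< 1016
  ...5 more
Total: 13


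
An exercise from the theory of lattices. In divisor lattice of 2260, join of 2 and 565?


In a divisor lattice, join = lcm (least common multiple).
gcd(2,565) = 1
lcm(2,565) = 2*565/gcd = 1130/1 = 1130


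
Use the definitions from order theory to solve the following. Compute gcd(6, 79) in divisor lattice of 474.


In a divisor lattice, meet = gcd (greatest common divisor).
By Euclidean algorithm or factoring: gcd(6,79) = 1


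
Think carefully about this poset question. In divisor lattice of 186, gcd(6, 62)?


Meet=gcd.
gcd(6,62)=2


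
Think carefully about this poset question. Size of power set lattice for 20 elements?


Power set = 2^n.
2^20 = 1048576


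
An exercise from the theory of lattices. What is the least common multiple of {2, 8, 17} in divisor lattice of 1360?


In a divisor lattice, join = lcm (least common multiple).
Compute lcm iteratively: start with first element, then lcm(current, next).
Elements: [2, 8, 17]
lcm(2,8) = 8
lcm(8,17) = 136
Final lcm = 136


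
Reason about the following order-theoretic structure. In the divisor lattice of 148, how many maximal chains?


A maximal chain goes from the minimum element to a maximal element via cover relations.
Counting all min-to-max paths in the cover graph.
Total maximal chains: 3


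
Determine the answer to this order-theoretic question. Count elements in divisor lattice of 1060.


Divisors of 1060: [1, 2, 4, 5, 10, 20, 53, 106, 212, 265, 530, 1060]
Count: 12


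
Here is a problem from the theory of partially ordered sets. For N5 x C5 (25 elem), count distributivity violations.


Distributive law: a ^ (b v c) = (a ^ b) v (a ^ c).
Check all 25^3 = 15625 ordered triples (a,b,c).
  e.g. a=(b,0), b=(a,0), c=(c,0): lhs=(b,0) != rhs=(a,0)
  e.g. a=(b,0), b=(a,0), c=(c,1): lhs=(b,0) != rhs=(a,0)
Total violating triples: 250


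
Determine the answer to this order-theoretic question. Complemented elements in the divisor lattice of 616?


An element a is complemented if some b has a meet b = bottom, a join b = top.
a is complemented iff gcd(a, n/a)=1, i.e. a is a unitary divisor of 616.
Complemented elements: 1, 7, 8, 11, 56, 77, ... (2 more)
Count: 8


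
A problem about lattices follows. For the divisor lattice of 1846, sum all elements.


sigma(n) = sum of divisors.
Divisors of 1846: [1, 2, 13, 26, 71, 142, 923, 1846]
Sum = 3024


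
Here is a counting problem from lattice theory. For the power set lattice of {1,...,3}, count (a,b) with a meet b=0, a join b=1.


Complement pair (a,b): a meet b = bottom, a join b = top.
Here: A intersect B = {} and A union B = {1,...,3}.
Pairs found: ({},{1,2,3}), ({1},{2,3}), ({2},{1,3}), ({3},{1,2}), ... (4 more)
Total ordered pairs: 8


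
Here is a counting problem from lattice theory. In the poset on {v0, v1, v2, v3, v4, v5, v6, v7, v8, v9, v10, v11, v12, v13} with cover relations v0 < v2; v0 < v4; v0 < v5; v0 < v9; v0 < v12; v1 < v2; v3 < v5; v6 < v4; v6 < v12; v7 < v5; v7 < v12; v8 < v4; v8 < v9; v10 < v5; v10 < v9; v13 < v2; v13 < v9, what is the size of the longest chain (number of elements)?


A chain is a totally ordered subset; we count the number of elements in a maximum chain.
Compute, for each element x, the size of the longest chain ending at x:
  v0: 1
  v1: 1
  v3: 1
  v6: 1
  v7: 1
  v8: 1
  ...
A maximum chain: v0 < v2
Number of elements in the longest chain: 2


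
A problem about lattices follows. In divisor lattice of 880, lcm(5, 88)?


Join=lcm.
gcd(5,88)=1
lcm=440


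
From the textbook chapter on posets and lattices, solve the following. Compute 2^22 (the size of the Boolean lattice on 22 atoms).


Power set = 2^n.
2^22 = 4194304


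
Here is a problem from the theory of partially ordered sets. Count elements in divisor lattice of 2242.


Divisors of 2242: [1, 2, 19, 38, 59, 118, 1121, 2242]
Count: 8


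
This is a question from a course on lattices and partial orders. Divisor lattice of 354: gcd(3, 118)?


Meet=gcd.
gcd(3,118)=1


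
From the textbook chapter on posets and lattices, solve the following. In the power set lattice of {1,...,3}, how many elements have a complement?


An element a is complemented if some b has a meet b = bottom, a join b = top.
every subset A has complement S\A, so all elements are complemented.
Complemented elements: {}, {1}, {2}, {3}, {1,2}, {1,3}, ... (2 more)
Count: 8


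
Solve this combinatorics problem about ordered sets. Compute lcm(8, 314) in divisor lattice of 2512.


In a divisor lattice, join = lcm (least common multiple).
gcd(8,314) = 2
lcm(8,314) = 8*314/gcd = 2512/2 = 1256


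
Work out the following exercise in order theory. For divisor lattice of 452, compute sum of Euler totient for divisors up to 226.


Divisors of 452 up to 226: [1, 2, 4, 113, 226]
phi values: [1, 1, 2, 112, 112]
Sum = 228


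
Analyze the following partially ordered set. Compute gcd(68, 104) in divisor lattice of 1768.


In a divisor lattice, meet = gcd (greatest common divisor).
By Euclidean algorithm or factoring: gcd(68,104) = 4


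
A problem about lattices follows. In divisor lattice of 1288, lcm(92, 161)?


Join=lcm.
gcd(92,161)=23
lcm=644


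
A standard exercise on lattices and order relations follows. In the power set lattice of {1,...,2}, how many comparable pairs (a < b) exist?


A comparable pair {a,b} has a < b or b < a in the order.
Count unordered pairs where one element is strictly below the other.
Examples: {{},{1}}, {{},{2}}, {{},{1,2}}, {{1},{1,2}}, ...
Total comparable pairs: 5


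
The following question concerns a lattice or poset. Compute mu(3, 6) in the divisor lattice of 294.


In a divisor lattice, mu(a,b) = mu(b/a) where mu is the classical Mobius function.
b/a = 6/3 = 2
Prime factorization of 2: primes [2]
2 is squarefree with 1 prime factor(s), so mu(2) = (-1)^1 = -1


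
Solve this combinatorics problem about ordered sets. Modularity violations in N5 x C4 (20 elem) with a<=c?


Modular law: if a <= c then a v (b ^ c) = (a v b) ^ c.
Check all triples (a,b,c) with a <= c among 20 elements.
  e.g. a=(a,0), b=(c,0), c=(b,0): lhs=(a,0) != rhs=(b,0)
  e.g. a=(a,0), b=(c,1), c=(b,0): lhs=(a,0) != rhs=(b,0)
Total violating triples: 40


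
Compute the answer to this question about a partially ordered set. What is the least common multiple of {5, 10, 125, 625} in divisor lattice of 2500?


In a divisor lattice, join = lcm (least common multiple).
Compute lcm iteratively: start with first element, then lcm(current, next).
Elements: [5, 10, 125, 625]
lcm(5,10) = 10
lcm(10,125) = 250
lcm(250,625) = 1250
Final lcm = 1250


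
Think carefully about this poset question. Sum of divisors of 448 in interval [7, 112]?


Interval [7,112] in divisors of 448: [7, 14, 28, 56, 112]
Sum = 217


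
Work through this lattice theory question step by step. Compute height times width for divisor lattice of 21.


Height = length of longest chain minus 1; width = size of largest antichain.
A maximum chain: 1 | 7 | 21  (height 2).
A maximum antichain: {3, 7}  (width 2).
Product = 2 * 2 = 4


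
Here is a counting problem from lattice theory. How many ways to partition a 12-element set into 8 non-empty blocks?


S(n,k) = k*S(n-1,k) + S(n-1,k-1).
S(11,8) = 11880, S(11,7) = 63987
S(12,8) = 8*11880 + 63987 = 95040 + 63987
S(12,8) = 159027


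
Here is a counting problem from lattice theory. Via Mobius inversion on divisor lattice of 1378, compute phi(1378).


phi(n) = n * prod_{p|n} (1 - 1/p).
Prime divisors of 1378: [2, 13, 53]
phi(1378) = 1378 * (1 - 1/2) * (1 - 1/13) * (1 - 1/53)
phi(1378) = 624


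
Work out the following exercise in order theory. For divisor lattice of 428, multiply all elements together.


Divisors of 428: [1, 2, 4, 107, 214, 428]
Product = n^(d(n)/2) = 428^(6/2)
Product = 78402752


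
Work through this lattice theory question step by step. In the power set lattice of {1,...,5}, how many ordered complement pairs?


Complement pair (a,b): a meet b = bottom, a join b = top.
Here: A intersect B = {} and A union B = {1,...,5}.
Pairs found: ({},{1,2,3,4,5}), ({1},{2,3,4,5}), ({2},{1,3,4,5}), ({3},{1,2,4,5}), ... (28 more)
Total ordered pairs: 32


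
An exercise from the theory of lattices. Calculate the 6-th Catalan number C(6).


C(n) = C(2n, n) / (n+1).
C(12, 6) = 924
C(6) = 924 / 7 = 132


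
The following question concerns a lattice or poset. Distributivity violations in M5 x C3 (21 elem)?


Distributive law: a ^ (b v c) = (a ^ b) v (a ^ c).
Check all 21^3 = 9261 ordered triples (a,b,c).
  e.g. a=(a1,0), b=(a2,0), c=(a3,0): lhs=(a1,0) != rhs=(0,0)
  e.g. a=(a1,0), b=(a2,0), c=(a3,1): lhs=(a1,0) != rhs=(0,0)
Total violating triples: 1620


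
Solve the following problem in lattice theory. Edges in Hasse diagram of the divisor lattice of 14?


A cover relation a -< b holds when a < b with no c strictly between.
Cover relations:
  1 -< 2
  1 -< 7
  2 -< 14
  7 -< 14
Total: 4


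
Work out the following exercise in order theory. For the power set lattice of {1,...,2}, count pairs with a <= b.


The order relation is {(a,b) : a <= b}, reflexive so it includes (a,a).
Examples: ({},{}), ({},{1,2}), ({},{1}), ({},{2}), ({1,2},{1,2}), ...
Total ordered pairs: 9


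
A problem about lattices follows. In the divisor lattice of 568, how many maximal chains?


A maximal chain goes from the minimum element to a maximal element via cover relations.
Counting all min-to-max paths in the cover graph.
Total maximal chains: 4


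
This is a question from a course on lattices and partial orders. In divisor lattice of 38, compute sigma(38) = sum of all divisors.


sigma(n) = sum of divisors.
Divisors of 38: [1, 2, 19, 38]
Sum = 60


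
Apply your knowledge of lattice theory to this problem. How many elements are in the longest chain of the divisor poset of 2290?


A chain is a totally ordered subset; we count the number of elements in a maximum chain.
Compute, for each element x, the size of the longest chain ending at x:
  1: 1
  2: 2
  5: 2
  229: 2
  10: 3
  458: 3
  ...
A maximum chain: 1 < 2 < 10 < 2290
Number of elements in the longest chain: 4


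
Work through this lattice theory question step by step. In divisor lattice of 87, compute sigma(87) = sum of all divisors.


sigma(n) = sum of divisors.
Divisors of 87: [1, 3, 29, 87]
Sum = 120


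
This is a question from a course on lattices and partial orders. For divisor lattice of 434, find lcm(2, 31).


In a divisor lattice, join = lcm (least common multiple).
Compute lcm iteratively: start with first element, then lcm(current, next).
Elements: [2, 31]
lcm(2,31) = 62
Final lcm = 62


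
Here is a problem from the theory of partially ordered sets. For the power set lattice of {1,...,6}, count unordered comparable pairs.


A comparable pair {a,b} has a < b or b < a in the order.
Count unordered pairs where one element is strictly below the other.
Examples: {{},{1}}, {{},{2}}, {{},{3}}, {{},{4}}, ...
Total comparable pairs: 665


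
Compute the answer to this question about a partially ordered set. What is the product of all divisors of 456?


Divisors of 456: [1, 2, 3, 4, 6, 8, 12, 19, 24, 38, 57, 76, 114, 152, 228, 456]
Product = n^(d(n)/2) = 456^(16/2)
Product = 1869471037565976969216


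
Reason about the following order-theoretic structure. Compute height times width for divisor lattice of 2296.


Height = length of longest chain minus 1; width = size of largest antichain.
A maximum chain: 1 | 41 | 287 | 574 | 1148 | 2296  (height 5).
A maximum antichain: {4, 14, 82, 287}  (width 4).
Product = 5 * 4 = 20


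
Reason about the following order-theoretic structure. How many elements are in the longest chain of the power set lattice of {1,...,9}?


A chain is a totally ordered subset; we count the number of elements in a maximum chain.
Compute, for each element x, the size of the longest chain ending at x:
  {}: 1
  {1}: 2
  {2}: 2
  {3}: 2
  {4}: 2
  {5}: 2
  ...
A maximum chain: {} < {1} < {1,2} < {1,2,3} < {1,2,3,4} < {1,2,3,4,5} < {1,2,3,4,5,6} < {1,2,3,4,5,6,7} < {1,2,3,4,5,6,7,8} < {1,2,3,4,5,6,7,8,9}
Number of elements in the longest chain: 10


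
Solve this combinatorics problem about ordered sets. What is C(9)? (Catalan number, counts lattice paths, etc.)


C(n) = C(2n, n) / (n+1).
C(18, 9) = 48620
C(9) = 48620 / 10 = 4862


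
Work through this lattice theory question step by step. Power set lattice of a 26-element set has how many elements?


Power set = 2^n.
2^26 = 67108864


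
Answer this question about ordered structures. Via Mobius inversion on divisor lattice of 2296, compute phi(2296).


phi(n) = n * prod_{p|n} (1 - 1/p).
Prime divisors of 2296: [2, 7, 41]
phi(2296) = 2296 * (1 - 1/2) * (1 - 1/7) * (1 - 1/41)
phi(2296) = 960


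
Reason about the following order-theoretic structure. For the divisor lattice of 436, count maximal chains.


A maximal chain goes from the minimum element to a maximal element via cover relations.
Counting all min-to-max paths in the cover graph.
Total maximal chains: 3


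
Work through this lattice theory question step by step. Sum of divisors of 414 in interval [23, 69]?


Interval [23,69] in divisors of 414: [23, 69]
Sum = 92


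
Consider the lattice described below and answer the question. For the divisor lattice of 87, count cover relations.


A cover relation a -< b holds when a < b with no c strictly between.
Cover relations:
  1 -< 3
  1 -< 29
  3 -< 87
  29 -< 87
Total: 4


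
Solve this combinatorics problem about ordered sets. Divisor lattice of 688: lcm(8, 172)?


Join=lcm.
gcd(8,172)=4
lcm=344


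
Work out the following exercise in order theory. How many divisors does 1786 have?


Divisors of 1786: [1, 2, 19, 38, 47, 94, 893, 1786]
Count: 8


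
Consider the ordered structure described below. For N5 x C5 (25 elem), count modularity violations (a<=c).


Modular law: if a <= c then a v (b ^ c) = (a v b) ^ c.
Check all triples (a,b,c) with a <= c among 25 elements.
  e.g. a=(a,0), b=(c,0), c=(b,0): lhs=(a,0) != rhs=(b,0)
  e.g. a=(a,0), b=(c,1), c=(b,0): lhs=(a,0) != rhs=(b,0)
Total violating triples: 75


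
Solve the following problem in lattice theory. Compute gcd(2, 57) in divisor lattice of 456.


In a divisor lattice, meet = gcd (greatest common divisor).
By Euclidean algorithm or factoring: gcd(2,57) = 1


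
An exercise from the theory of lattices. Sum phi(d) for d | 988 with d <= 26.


Divisors of 988 up to 26: [1, 2, 4, 13, 19, 26]
phi values: [1, 1, 2, 12, 18, 12]
Sum = 46


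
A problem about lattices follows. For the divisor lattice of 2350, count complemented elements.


An element a is complemented if some b has a meet b = bottom, a join b = top.
a is complemented iff gcd(a, n/a)=1, i.e. a is a unitary divisor of 2350.
Complemented elements: 1, 2, 25, 47, 50, 94, ... (2 more)
Count: 8


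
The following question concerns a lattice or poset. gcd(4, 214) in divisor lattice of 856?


Meet=gcd.
gcd(4,214)=2


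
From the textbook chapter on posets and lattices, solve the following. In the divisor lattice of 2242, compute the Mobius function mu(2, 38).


In a divisor lattice, mu(a,b) = mu(b/a) where mu is the classical Mobius function.
b/a = 38/2 = 19
Prime factorization of 19: primes [19]
19 is squarefree with 1 prime factor(s), so mu(19) = (-1)^1 = -1


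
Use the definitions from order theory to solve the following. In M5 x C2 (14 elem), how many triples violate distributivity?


Distributive law: a ^ (b v c) = (a ^ b) v (a ^ c).
Check all 14^3 = 2744 ordered triples (a,b,c).
  e.g. a=(a1,0), b=(a2,0), c=(a3,0): lhs=(a1,0) != rhs=(0,0)
  e.g. a=(a1,0), b=(a2,0), c=(a3,1): lhs=(a1,0) != rhs=(0,0)
Total violating triples: 480


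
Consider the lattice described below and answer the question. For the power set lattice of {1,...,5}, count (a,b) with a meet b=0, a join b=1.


Complement pair (a,b): a meet b = bottom, a join b = top.
Here: A intersect B = {} and A union B = {1,...,5}.
Pairs found: ({},{1,2,3,4,5}), ({1},{2,3,4,5}), ({2},{1,3,4,5}), ({3},{1,2,4,5}), ... (28 more)
Total ordered pairs: 32


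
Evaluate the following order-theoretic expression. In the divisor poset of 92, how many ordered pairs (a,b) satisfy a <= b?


The order relation is {(a,b) : a <= b}, reflexive so it includes (a,a).
Examples: (1,1), (1,2), (1,23), (1,4), (1,46), ...
Total ordered pairs: 18


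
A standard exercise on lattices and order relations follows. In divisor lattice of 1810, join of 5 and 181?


In a divisor lattice, join = lcm (least common multiple).
gcd(5,181) = 1
lcm(5,181) = 5*181/gcd = 905/1 = 905


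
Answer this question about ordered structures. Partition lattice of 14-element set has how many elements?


B(n) = number of set partitions of an n-element set.
B(n) satisfies the recurrence: B(n+1) = sum_k C(n,k)*B(k).
B(14) = 190899322


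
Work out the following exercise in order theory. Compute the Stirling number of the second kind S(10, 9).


S(n,k) = k*S(n-1,k) + S(n-1,k-1).
S(9,9) = 1, S(9,8) = 36
S(10,9) = 9*1 + 36 = 9 + 36
S(10,9) = 45


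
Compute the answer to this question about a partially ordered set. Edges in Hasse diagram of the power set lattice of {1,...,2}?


A cover relation a -< b holds when a < b with no c strictly between.
Cover relations:
  {} -< {1}
  {} -< {2}
  {1} -< {1,2}
  {2} -< {1,2}
Total: 4


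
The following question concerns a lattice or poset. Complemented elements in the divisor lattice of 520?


An element a is complemented if some b has a meet b = bottom, a join b = top.
a is complemented iff gcd(a, n/a)=1, i.e. a is a unitary divisor of 520.
Complemented elements: 1, 5, 8, 13, 40, 65, ... (2 more)
Count: 8


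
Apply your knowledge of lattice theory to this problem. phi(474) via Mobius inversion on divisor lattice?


phi(n) = n * prod_{p|n} (1 - 1/p).
Prime divisors of 474: [2, 3, 79]
phi(474) = 474 * (1 - 1/2) * (1 - 1/3) * (1 - 1/79)
phi(474) = 156


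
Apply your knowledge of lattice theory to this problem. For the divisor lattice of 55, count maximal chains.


A maximal chain goes from the minimum element to a maximal element via cover relations.
Counting all min-to-max paths in the cover graph.
Total maximal chains: 2


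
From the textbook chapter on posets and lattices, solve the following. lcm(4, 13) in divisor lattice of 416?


Join=lcm.
gcd(4,13)=1
lcm=52


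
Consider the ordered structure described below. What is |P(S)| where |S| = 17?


Power set = 2^n.
2^17 = 131072


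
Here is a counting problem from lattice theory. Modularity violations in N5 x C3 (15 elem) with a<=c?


Modular law: if a <= c then a v (b ^ c) = (a v b) ^ c.
Check all triples (a,b,c) with a <= c among 15 elements.
  e.g. a=(a,0), b=(c,0), c=(b,0): lhs=(a,0) != rhs=(b,0)
  e.g. a=(a,0), b=(c,1), c=(b,0): lhs=(a,0) != rhs=(b,0)
Total violating triples: 18


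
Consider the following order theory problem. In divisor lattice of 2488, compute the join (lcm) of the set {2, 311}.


In a divisor lattice, join = lcm (least common multiple).
Compute lcm iteratively: start with first element, then lcm(current, next).
Elements: [2, 311]
lcm(2,311) = 622
Final lcm = 622


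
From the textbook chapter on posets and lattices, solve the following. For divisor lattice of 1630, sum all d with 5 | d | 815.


Interval [5,815] in divisors of 1630: [5, 815]
Sum = 820


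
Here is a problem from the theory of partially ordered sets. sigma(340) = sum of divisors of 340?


sigma(n) = sum of divisors.
Divisors of 340: [1, 2, 4, 5, 10, 17, 20, 34, 68, 85, 170, 340]
Sum = 756


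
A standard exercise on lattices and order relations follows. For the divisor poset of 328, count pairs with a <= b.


The order relation is {(a,b) : a <= b}, reflexive so it includes (a,a).
Examples: (1,1), (1,164), (1,2), (1,328), (1,4), ...
Total ordered pairs: 30


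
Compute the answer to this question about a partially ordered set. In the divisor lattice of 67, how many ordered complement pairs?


Complement pair (a,b): a meet b = bottom, a join b = top.
Here: gcd(a,b)=1 and lcm(a,b)=67, i.e. a*b=67 with a,b coprime.
Pairs found: (1,67), (67,1)
Total ordered pairs: 2


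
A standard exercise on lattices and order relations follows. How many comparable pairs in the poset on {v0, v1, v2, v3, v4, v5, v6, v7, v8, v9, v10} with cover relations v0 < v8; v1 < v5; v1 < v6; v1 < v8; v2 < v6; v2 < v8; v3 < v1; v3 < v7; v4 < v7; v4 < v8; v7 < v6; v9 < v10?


A comparable pair {a,b} has a < b or b < a in the order.
Count unordered pairs where one element is strictly below the other.
Examples: {v0,v8}, {v1,v3}, {v1,v5}, {v1,v6}, ...
Total comparable pairs: 16


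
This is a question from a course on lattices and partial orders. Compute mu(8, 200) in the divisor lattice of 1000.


In a divisor lattice, mu(a,b) = mu(b/a) where mu is the classical Mobius function.
b/a = 200/8 = 25
Prime factorization of 25: primes [5]
25 is not squarefree, so mu(25) = 0


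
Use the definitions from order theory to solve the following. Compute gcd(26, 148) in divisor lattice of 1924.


In a divisor lattice, meet = gcd (greatest common divisor).
By Euclidean algorithm or factoring: gcd(26,148) = 2


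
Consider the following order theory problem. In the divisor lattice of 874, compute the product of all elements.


Divisors of 874: [1, 2, 19, 23, 38, 46, 437, 874]
Product = n^(d(n)/2) = 874^(8/2)
Product = 583506543376


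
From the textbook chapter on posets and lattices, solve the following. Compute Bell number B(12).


B(n) = number of set partitions of an n-element set.
B(n) satisfies the recurrence: B(n+1) = sum_k C(n,k)*B(k).
B(12) = 4213597


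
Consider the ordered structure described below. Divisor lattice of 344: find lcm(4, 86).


In a divisor lattice, join = lcm (least common multiple).
gcd(4,86) = 2
lcm(4,86) = 4*86/gcd = 344/2 = 172


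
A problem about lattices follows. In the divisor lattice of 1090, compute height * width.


Height = length of longest chain minus 1; width = size of largest antichain.
A maximum chain: 1 | 109 | 545 | 1090  (height 3).
A maximum antichain: {2, 5, 109}  (width 3).
Product = 3 * 3 = 9


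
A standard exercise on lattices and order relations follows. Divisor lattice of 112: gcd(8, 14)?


Meet=gcd.
gcd(8,14)=2


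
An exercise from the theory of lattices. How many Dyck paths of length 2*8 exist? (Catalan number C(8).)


C(n) = C(2n, n) / (n+1).
C(16, 8) = 12870
C(8) = 12870 / 9 = 1430


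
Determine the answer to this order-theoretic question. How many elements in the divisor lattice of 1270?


Divisors of 1270: [1, 2, 5, 10, 127, 254, 635, 1270]
Count: 8


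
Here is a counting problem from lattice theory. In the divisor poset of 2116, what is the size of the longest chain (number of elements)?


A chain is a totally ordered subset; we count the number of elements in a maximum chain.
Compute, for each element x, the size of the longest chain ending at x:
  1: 1
  2: 2
  23: 2
  4: 3
  529: 3
  46: 3
  ...
A maximum chain: 1 < 2 < 4 < 92 < 2116
Number of elements in the longest chain: 5


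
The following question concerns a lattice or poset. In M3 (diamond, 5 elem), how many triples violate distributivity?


Distributive law: a ^ (b v c) = (a ^ b) v (a ^ c).
Check all 5^3 = 125 ordered triples (a,b,c).
  e.g. a=a1, b=a2, c=a3: lhs=a1 != rhs=0
  e.g. a=a1, b=a3, c=a2: lhs=a1 != rhs=0
Total violating triples: 6


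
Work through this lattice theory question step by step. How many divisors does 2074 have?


Divisors of 2074: [1, 2, 17, 34, 61, 122, 1037, 2074]
Count: 8


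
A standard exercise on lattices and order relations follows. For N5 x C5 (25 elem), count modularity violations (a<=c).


Modular law: if a <= c then a v (b ^ c) = (a v b) ^ c.
Check all triples (a,b,c) with a <= c among 25 elements.
  e.g. a=(a,0), b=(c,0), c=(b,0): lhs=(a,0) != rhs=(b,0)
  e.g. a=(a,0), b=(c,1), c=(b,0): lhs=(a,0) != rhs=(b,0)
Total violating triples: 75


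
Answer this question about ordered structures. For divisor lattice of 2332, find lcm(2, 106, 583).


In a divisor lattice, join = lcm (least common multiple).
Compute lcm iteratively: start with first element, then lcm(current, next).
Elements: [2, 106, 583]
lcm(2,106) = 106
lcm(106,583) = 1166
Final lcm = 1166


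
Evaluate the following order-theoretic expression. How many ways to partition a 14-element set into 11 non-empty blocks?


S(n,k) = k*S(n-1,k) + S(n-1,k-1).
S(13,11) = 2431, S(13,10) = 39325
S(14,11) = 11*2431 + 39325 = 26741 + 39325
S(14,11) = 66066


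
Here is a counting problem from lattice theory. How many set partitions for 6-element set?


B(n) = number of set partitions of an n-element set.
B(n) satisfies the recurrence: B(n+1) = sum_k C(n,k)*B(k).
B(6) = 203


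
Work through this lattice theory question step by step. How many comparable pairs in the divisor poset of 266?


A comparable pair {a,b} has a < b or b < a in the order.
Count unordered pairs where one element is strictly below the other.
Examples: {1,2}, {1,7}, {1,14}, {1,19}, ...
Total comparable pairs: 19


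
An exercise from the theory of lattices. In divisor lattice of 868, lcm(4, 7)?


Join=lcm.
gcd(4,7)=1
lcm=28


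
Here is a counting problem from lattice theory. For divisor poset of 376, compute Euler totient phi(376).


phi(n) = n * prod_{p|n} (1 - 1/p).
Prime divisors of 376: [2, 47]
phi(376) = 376 * (1 - 1/2) * (1 - 1/47)
phi(376) = 184


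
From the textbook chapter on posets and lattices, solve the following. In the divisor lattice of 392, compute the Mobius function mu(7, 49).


In a divisor lattice, mu(a,b) = mu(b/a) where mu is the classical Mobius function.
b/a = 49/7 = 7
Prime factorization of 7: primes [7]
7 is squarefree with 1 prime factor(s), so mu(7) = (-1)^1 = -1


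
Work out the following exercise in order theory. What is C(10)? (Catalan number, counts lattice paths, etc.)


C(n) = C(2n, n) / (n+1).
C(20, 10) = 184756
C(10) = 184756 / 11 = 16796


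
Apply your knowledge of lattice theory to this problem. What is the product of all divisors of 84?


Divisors of 84: [1, 2, 3, 4, 6, 7, 12, 14, 21, 28, 42, 84]
Product = n^(d(n)/2) = 84^(12/2)
Product = 351298031616


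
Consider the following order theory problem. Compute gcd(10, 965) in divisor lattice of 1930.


In a divisor lattice, meet = gcd (greatest common divisor).
By Euclidean algorithm or factoring: gcd(10,965) = 5


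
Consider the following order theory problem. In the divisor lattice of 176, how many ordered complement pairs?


Complement pair (a,b): a meet b = bottom, a join b = top.
Here: gcd(a,b)=1 and lcm(a,b)=176, i.e. a*b=176 with a,b coprime.
Pairs found: (1,176), (11,16), (16,11), (176,1)
Total ordered pairs: 4


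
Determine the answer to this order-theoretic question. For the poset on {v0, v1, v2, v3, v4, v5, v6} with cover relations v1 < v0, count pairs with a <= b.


The order relation is {(a,b) : a <= b}, reflexive so it includes (a,a).
Examples: (v0,v0), (v1,v0), (v1,v1), (v2,v2), (v3,v3), ...
Total ordered pairs: 8


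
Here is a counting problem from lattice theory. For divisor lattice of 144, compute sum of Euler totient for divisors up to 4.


Divisors of 144 up to 4: [1, 2, 3, 4]
phi values: [1, 1, 2, 2]
Sum = 6


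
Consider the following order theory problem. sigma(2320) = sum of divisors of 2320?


sigma(n) = sum of divisors.
Divisors of 2320: [1, 2, 4, 5, 8, 10, 16, 20, 29, 40, 58, 80, 116, 145, 232, 290, 464, 580, 1160, 2320]
Sum = 5580


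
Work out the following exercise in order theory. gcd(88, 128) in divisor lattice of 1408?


Meet=gcd.
gcd(88,128)=8


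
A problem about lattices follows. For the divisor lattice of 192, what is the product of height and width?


Height = length of longest chain minus 1; width = size of largest antichain.
A maximum chain: 1 | 3 | 6 | 12 | 24 | 48 | 96 | 192  (height 7).
A maximum antichain: {2, 3}  (width 2).
Product = 7 * 2 = 14


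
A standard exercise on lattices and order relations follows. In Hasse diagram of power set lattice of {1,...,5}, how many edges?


A cover relation a -< b holds when a < b with no c strictly between.
Cover relations:
  {} -< {1}
  {} -< {2}
  {} -< {3}
  {} -< {4}
  {} -< {5}
  {1} -< {1,2}
  {1} -< {1,3}
  {1} -< {1,4}
  ...72 more
Total: 80


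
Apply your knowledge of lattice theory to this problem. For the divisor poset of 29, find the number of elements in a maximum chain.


A chain is a totally ordered subset; we count the number of elements in a maximum chain.
Compute, for each element x, the size of the longest chain ending at x:
  1: 1
  29: 2
A maximum chain: 1 < 29
Number of elements in the longest chain: 2


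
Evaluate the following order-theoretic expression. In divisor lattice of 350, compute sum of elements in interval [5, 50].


Interval [5,50] in divisors of 350: [5, 10, 25, 50]
Sum = 90


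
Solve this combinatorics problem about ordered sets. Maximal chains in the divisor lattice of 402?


A maximal chain goes from the minimum element to a maximal element via cover relations.
Counting all min-to-max paths in the cover graph.
Total maximal chains: 6
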